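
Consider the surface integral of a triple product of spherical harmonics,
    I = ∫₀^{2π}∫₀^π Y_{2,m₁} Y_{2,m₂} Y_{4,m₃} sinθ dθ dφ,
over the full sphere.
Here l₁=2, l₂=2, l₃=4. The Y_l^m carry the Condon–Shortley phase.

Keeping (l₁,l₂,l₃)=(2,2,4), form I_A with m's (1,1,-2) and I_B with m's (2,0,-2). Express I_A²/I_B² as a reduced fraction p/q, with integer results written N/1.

Shared (l₁,l₂,l₃)=(2,2,4): N and (l;000)² cancel in I_A²/I_B².
A: Δ = 0!·4!·4!/9! = 1/630; Racah Σ t=0..0: t=0:+1/36 = 1/36; ⇒ 3j(2 2 4; 1 1 -2)² = 4/63, sgn +1
B: Δ = 0!·4!·4!/9! = 1/630; Racah Σ t=0..0: t=0:+1/96 = 1/96; ⇒ 3j(2 2 4; 2 0 -2)² = 1/42, sgn +1
I_A²/I_B² = (4/63)/(1/42) = 8/3

8/3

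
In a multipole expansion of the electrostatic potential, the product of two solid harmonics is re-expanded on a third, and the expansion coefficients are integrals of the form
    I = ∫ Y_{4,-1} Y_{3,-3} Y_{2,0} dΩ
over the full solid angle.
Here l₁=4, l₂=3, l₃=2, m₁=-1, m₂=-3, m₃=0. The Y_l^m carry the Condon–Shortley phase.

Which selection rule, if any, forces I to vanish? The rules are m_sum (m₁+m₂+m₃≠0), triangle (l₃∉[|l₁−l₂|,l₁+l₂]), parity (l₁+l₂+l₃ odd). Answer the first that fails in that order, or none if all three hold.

Σmᵢ = -4  ✗
l₃∈[|l₁−l₂|,l₁+l₂]=[1,7], have l₃=2
Σlᵢ = 9 ⇒ odd

m_sum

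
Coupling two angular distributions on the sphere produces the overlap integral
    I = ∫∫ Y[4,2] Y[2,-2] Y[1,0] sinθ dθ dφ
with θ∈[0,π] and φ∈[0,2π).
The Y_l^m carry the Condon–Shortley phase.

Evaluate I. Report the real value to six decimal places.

0.000000

l₃=1 ∉ [2,6] — triangle fails ⇒ I = 0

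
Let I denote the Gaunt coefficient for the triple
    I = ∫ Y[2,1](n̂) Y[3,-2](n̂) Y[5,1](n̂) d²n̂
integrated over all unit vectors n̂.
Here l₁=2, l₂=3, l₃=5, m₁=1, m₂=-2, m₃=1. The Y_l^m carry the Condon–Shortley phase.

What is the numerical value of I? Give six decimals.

-0.117387

Rules hold: Σm=0, L=10 even, 1≤5≤5.
N = 5·7·11 = 385
Δ = 0!·4!·6!/11! = 1/2310
Racah Σ t=0..0: t=0:+1/144 = 1/144
⇒ 3j(2 3 5; 0 0 0)² = 10/231, sgn -1
Racah Σ t=0..0: t=0:+1/720 = 1/720
⇒ 3j(2 3 5; 1 -2 1)² = 4/385, sgn +1
4πI² = N·(3j₀)²·(3jₘ)² = 40/231
I = -1·√(0.17316/4π) = -0.11738675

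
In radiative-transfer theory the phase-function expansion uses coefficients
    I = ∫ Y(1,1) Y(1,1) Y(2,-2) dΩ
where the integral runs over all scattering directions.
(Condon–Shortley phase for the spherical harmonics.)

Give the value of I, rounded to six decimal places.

Checks pass: Σm=0; 4 even; l₃=2∈[0,2].
(2·1+1)(2·1+1)(2·2+1) = 45
Δ: 0! 2! 2! / 5! → 1/30
sum: t=0:+1/1 = 1/1
3j²(1 1 2; 0 0 0) = Δ·Π!·Σ² = 2/15  (sign +1)
sum: t=0:+1/4 = 1/4
3j²(1 1 2; 1 1 -2) = Δ·Π!·Σ² = 1/5  (sign +1)
combine: 4πI² = 45·2/15·1/5 = 6/5
take √, sign +1: I = 0.30901936

0.309019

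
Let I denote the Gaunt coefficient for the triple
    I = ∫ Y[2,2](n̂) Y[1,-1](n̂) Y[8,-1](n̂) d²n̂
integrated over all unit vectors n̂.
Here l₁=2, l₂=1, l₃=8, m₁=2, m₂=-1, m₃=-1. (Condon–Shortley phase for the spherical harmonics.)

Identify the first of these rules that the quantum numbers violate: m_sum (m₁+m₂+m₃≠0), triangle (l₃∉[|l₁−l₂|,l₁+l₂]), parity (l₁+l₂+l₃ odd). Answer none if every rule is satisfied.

m₁+m₂+m₃ = 2 − 1 − 1 = 0  ✓
triangle: |2−1|=1 ≤ l₃=8 ≤ 2+1=3  ✗
parity: l₁+l₂+l₃ = 11 is odd

triangle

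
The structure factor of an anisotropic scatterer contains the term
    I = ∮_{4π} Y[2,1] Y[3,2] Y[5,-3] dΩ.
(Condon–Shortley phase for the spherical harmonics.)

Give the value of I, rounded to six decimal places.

Rules hold: Σm=0, L=10 even, 1≤5≤5.
N = 5·7·11 = 385
Δ = 0!·4!·6!/11! = 1/2310
Racah Σ t=0..0: t=0:+1/144 = 1/144
⇒ 3j(2 3 5; 0 0 0)² = 10/231, sgn -1
Racah Σ t=0..0: t=0:+1/720 = 1/720
⇒ 3j(2 3 5; 1 2 -3)² = 8/165, sgn +1
4πI² = N·(3j₀)²·(3jₘ)² = 80/99
I = -1·√(0.808081/4π) = -0.25358436

-0.253584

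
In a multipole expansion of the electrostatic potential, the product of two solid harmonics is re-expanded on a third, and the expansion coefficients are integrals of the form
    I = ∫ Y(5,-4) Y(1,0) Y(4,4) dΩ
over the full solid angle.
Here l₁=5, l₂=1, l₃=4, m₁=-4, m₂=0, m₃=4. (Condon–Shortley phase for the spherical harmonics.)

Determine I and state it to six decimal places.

m-sum 0 ✓  L=10 even ✓  4≤4≤6 ✓
Π(2lᵢ+1) = 11×3×9 = 297
triangle coeff Δ(5,1,4) = 1/495
Σ_t [1,1]: t=1:−1/576 = -1/576
(3j)²=5/99 [(5 1 4; 0 0 0)], sign=-1
Σ_t [1,1]: t=1:−1/40320 = -1/40320
(3j)²=1/55 [(5 1 4; -4 0 4)], sign=-1
⇒ 4πI² = 3/11
I = (+1)√(3/11/(4π)) = 0.14731920

0.147319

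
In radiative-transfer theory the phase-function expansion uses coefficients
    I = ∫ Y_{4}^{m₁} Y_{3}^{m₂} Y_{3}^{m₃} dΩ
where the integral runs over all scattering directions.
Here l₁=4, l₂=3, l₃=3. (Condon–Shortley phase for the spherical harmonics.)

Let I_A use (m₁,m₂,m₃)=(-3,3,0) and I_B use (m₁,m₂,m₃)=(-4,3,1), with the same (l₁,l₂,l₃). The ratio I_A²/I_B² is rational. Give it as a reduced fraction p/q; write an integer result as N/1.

3/2

l's match ⇒ only the (l;m) 3-j factors differ between A and B.
A: triangle coeff Δ(4,3,3) = 1/34650; Σ_t [4,4]: t=4:+1/288 = 1/288; (3j)²=1/22 [(4 3 3; -3 3 0)], sign=-1
B: triangle coeff Δ(4,3,3) = 1/34650; Σ_t [4,4]: t=4:+1/1152 = 1/1152; (3j)²=1/33 [(4 3 3; -4 3 1)], sign=+1
I_A²/I_B² = (1/22)/(1/33) = 3/2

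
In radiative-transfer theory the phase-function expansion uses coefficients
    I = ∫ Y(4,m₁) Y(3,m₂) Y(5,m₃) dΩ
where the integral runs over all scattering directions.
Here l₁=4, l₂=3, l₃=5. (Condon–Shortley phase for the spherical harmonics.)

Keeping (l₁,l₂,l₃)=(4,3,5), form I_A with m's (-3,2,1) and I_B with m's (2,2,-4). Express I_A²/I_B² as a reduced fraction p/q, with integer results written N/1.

121/96

l's match ⇒ only the (l;m) 3-j factors differ between A and B.
A: triangle coeff Δ(4,3,5) = 1/180180; Σ_t [1,2]: t=1:−1/17280 t=2:+1/1440 = 11/17280; (3j)²=11/468 [(4 3 5; -3 2 1)], sign=+1
B: triangle coeff Δ(4,3,5) = 1/180180; Σ_t [1,2]: t=1:−1/2880 t=2:+1/8640 = -1/4320; (3j)²=8/429 [(4 3 5; 2 2 -4)], sign=+1
I_A²/I_B² = (11/468)/(8/429) = 121/96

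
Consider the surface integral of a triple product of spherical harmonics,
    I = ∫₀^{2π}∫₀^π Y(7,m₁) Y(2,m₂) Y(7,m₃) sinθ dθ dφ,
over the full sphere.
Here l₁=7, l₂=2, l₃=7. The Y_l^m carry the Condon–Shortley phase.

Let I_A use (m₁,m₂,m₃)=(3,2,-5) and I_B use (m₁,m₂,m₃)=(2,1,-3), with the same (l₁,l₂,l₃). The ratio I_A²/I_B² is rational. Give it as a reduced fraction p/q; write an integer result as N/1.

792/625

Shared (l₁,l₂,l₃)=(7,2,7): N and (l;000)² cancel in I_A²/I_B².
A: Δ = 2!·12!·2!/17! = 1/185640; Racah Σ t=2..2: t=2:+1/29030400 = 1/29030400; ⇒ 3j(7 2 7; 3 2 -5)² = 99/7735, sgn +1
B: Δ = 2!·12!·2!/17! = 1/185640; Racah Σ t=1..2: t=1:−1/1935360 t=2:+1/4354560 = -1/3483648; ⇒ 3j(7 2 7; 2 1 -3)² = 125/12376, sgn -1
I_A²/I_B² = (99/7735)/(125/12376) = 792/625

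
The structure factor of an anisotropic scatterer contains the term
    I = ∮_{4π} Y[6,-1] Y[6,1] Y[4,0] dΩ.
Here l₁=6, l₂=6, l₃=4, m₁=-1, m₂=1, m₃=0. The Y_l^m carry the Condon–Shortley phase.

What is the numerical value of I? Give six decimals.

Checks pass: Σm=0; 16 even; l₃=4∈[0,12].
(2·6+1)(2·6+1)(2·4+1) = 1521
Δ: 8! 4! 4! / 17! → 1/15315300
sum: t=2:+1/829440 t=3:−1/25920 t=4:+1/9216 t=5:−1/25920 t=6:+1/829440 = 7/207360
3j²(6 6 4; 0 0 0) = Δ·Π!·Σ² = 28/2431  (sign +1)
sum: t=3:−1/414720 t=4:+1/20736 t=5:−1/11520 t=6:+1/51840 t=7:−1/2903040 = -1/45360
3j²(6 6 4; -1 1 0) = Δ·Π!·Σ² = 1024/153153  (sign -1)
combine: 4πI² = 1521·28/2431·1024/153153 = 4096/34969
take √, sign -1: I = -0.09654581

-0.096546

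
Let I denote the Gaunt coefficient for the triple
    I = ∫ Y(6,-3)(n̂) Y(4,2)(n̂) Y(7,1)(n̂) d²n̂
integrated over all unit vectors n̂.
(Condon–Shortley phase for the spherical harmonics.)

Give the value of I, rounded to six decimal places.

0.000000

l₁+l₂+l₃=17 is odd: 3j(l;000)=0 ⇒ I=0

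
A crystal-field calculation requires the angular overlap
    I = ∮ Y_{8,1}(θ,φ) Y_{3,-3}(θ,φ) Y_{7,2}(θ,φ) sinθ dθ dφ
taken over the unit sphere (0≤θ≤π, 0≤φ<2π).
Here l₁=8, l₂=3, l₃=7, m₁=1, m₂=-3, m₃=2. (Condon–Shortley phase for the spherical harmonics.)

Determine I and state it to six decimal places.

Rules hold: Σm=0, L=18 even, 5≤7≤11.
N = 17·7·15 = 1785
Δ = 4!·12!·2!/19! = 1/5290740
Racah Σ t=1..3: t=1:−1/7257600 t=2:+1/2073600 t=3:−1/7257600 = 1/4838400
⇒ 3j(8 3 7; 0 0 0)² = 252/20995, sgn -1
Racah Σ t=0..0: t=0:+1/29030400 = 1/29030400
⇒ 3j(8 3 7; 1 -3 2)² = 54/4199, sgn -1
4πI² = N·(3j₀)²·(3jₘ)² = 285768/1037153
I = +1·√(0.275531/4π) = 0.14807456

0.148075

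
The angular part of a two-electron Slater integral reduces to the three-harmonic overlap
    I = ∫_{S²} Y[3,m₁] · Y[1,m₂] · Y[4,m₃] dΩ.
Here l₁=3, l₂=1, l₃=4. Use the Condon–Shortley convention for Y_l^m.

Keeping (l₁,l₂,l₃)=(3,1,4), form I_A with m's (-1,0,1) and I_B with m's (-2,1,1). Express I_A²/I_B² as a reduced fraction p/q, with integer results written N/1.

Same 3,1,4: normalisation and zero-m 3j drop out of the ratio.
A: Δ: 0! 6! 2! / 9! → 1/252; sum: t=0:+1/48 = 1/48; 3j²(3 1 4; -1 0 1) = Δ·Π!·Σ² = 5/84  (sign -1)
B: Δ: 0! 6! 2! / 9! → 1/252; sum: t=0:+1/240 = 1/240; 3j²(3 1 4; -2 1 1) = Δ·Π!·Σ² = 1/84  (sign -1)
I_A²/I_B² = (5/84)/(1/84) = 5/1

5/1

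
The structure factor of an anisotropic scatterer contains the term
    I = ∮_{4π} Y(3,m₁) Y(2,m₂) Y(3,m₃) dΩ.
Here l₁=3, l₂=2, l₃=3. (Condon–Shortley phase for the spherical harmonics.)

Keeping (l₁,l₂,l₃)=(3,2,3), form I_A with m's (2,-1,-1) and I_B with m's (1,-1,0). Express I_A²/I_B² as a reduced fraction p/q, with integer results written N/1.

Same 3,2,3: normalisation and zero-m 3j drop out of the ratio.
A: Δ: 2! 4! 2! / 9! → 1/3780; sum: t=0:+1/12 t=1:−1/48 = 1/16; 3j²(3 2 3; 2 -1 -1) = Δ·Π!·Σ² = 1/28  (sign +1)
B: Δ: 2! 4! 2! / 9! → 1/3780; sum: t=0:+1/8 t=1:−1/12 = 1/24; 3j²(3 2 3; 1 -1 0) = Δ·Π!·Σ² = 1/210  (sign -1)
I_A²/I_B² = (1/28)/(1/210) = 15/2

15/2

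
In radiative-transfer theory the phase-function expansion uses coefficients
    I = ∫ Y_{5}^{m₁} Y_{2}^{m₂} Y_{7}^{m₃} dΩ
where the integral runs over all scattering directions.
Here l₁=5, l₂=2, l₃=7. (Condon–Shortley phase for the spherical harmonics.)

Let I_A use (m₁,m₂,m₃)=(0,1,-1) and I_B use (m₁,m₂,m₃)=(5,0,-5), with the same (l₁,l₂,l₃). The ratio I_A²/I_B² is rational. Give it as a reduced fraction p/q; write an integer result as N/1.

56/11

Same 5,2,7: normalisation and zero-m 3j drop out of the ratio.
A: Δ: 0! 10! 4! / 15! → 1/15015; sum: t=0:+1/86400 = 1/86400; 3j²(5 2 7; 0 1 -1) = Δ·Π!·Σ² = 16/715  (sign +1)
B: Δ: 0! 10! 4! / 15! → 1/15015; sum: t=0:+1/14515200 = 1/14515200; 3j²(5 2 7; 5 0 -5) = Δ·Π!·Σ² = 2/455  (sign +1)
I_A²/I_B² = (16/715)/(2/455) = 56/11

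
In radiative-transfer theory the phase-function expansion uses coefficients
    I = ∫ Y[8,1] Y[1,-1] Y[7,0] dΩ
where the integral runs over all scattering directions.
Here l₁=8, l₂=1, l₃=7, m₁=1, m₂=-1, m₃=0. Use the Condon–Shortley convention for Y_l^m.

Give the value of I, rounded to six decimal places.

Checks pass: Σm=0; 16 even; l₃=7∈[7,9].
(2·8+1)(2·1+1)(2·7+1) = 765
Δ: 2! 14! 0! / 17! → 1/2040
sum: t=1:−1/25401600 = -1/25401600
3j²(8 1 7; 0 0 0) = Δ·Π!·Σ² = 8/255  (sign +1)
sum: t=0:+1/50803200 = 1/50803200
3j²(8 1 7; 1 -1 0) = Δ·Π!·Σ² = 3/170  (sign -1)
combine: 4πI² = 765·8/255·3/170 = 36/85
take √, sign -1: I = -0.18358486

-0.183585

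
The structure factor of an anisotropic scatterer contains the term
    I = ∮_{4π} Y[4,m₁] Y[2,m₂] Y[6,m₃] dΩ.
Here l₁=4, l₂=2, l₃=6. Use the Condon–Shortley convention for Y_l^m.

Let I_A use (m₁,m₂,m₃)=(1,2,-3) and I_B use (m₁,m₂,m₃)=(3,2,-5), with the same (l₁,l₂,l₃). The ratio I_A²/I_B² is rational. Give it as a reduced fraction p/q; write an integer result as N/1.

Same 4,2,6: normalisation and zero-m 3j drop out of the ratio.
A: Δ: 0! 8! 4! / 13! → 1/6435; sum: t=0:+1/17280 = 1/17280; 3j²(4 2 6; 1 2 -3) = Δ·Π!·Σ² = 14/715  (sign -1)
B: Δ: 0! 8! 4! / 13! → 1/6435; sum: t=0:+1/120960 = 1/120960; 3j²(4 2 6; 3 2 -5) = Δ·Π!·Σ² = 2/39  (sign -1)
I_A²/I_B² = (14/715)/(2/39) = 21/55

21/55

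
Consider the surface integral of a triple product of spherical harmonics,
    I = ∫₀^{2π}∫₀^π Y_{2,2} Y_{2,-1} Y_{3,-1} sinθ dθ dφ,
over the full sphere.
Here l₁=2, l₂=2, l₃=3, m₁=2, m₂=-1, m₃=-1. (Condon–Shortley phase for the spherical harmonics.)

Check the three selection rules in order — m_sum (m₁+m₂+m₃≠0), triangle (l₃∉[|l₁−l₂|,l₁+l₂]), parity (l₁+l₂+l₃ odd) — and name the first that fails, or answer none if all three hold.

Σmᵢ = 0  ✓
l₃∈[|l₁−l₂|,l₁+l₂]=[0,4], have l₃=3  ✓
Σlᵢ = 7 ⇒ odd  ✗

parity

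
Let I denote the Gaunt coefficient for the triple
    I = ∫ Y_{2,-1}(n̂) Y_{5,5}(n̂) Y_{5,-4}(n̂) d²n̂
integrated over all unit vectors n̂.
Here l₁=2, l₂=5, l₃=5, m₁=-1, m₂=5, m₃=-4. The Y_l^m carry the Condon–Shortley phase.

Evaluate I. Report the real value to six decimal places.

-0.187924

Rules hold: Σm=0, L=12 even, 3≤5≤7.
N = 5·11·11 = 605
Δ = 2!·2!·8!/13! = 1/38610
Racah Σ t=0..2: t=0:+1/2880 t=1:−1/576 t=2:+1/2880 = -1/960
⇒ 3j(2 5 5; 0 0 0)² = 10/429, sgn +1
Racah Σ t=2..2: t=2:+1/80640 = 1/80640
⇒ 3j(2 5 5; -1 5 -4)² = 9/286, sgn -1
4πI² = N·(3j₀)²·(3jₘ)² = 75/169
I = -1·√(0.443787/4π) = -0.18792404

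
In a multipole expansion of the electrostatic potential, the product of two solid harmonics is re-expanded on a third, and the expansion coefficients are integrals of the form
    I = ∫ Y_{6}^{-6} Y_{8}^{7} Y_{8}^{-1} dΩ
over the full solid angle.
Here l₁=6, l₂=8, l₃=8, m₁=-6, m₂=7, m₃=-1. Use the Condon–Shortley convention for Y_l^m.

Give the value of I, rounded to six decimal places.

Checks pass: Σm=0; 22 even; l₃=8∈[2,14].
(2·6+1)(2·8+1)(2·8+1) = 3757
Δ: 6! 6! 10! / 23! → 1/13742520792
sum: t=0:+1/41803776000 t=1:−1/435456000 t=2:+1/39813120 t=3:−1/18662400 t=4:+1/39813120 t=5:−1/435456000 t=6:+1/41803776000 = -11/1393459200
3j²(6 8 8; 0 0 0) = Δ·Π!·Σ² = 600/96577  (sign -1)
sum: t=6:+1/188116992000 = 1/188116992000
3j²(6 8 8; -6 7 -1) = Δ·Π!·Σ² = 35/14858  (sign -1)
combine: 4πI² = 3757·600/96577·35/14858 = 10500/190969
take √, sign +1: I = 0.06614671

0.066147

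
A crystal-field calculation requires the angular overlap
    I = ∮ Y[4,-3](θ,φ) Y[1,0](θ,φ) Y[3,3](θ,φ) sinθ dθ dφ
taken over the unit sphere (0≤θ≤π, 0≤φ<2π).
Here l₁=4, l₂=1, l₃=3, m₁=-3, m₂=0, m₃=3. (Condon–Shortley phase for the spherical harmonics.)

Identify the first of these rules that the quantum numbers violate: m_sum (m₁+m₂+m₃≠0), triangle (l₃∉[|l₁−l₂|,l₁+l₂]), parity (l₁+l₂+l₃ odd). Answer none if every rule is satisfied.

Σmᵢ = 0  ✓
l₃∈[|l₁−l₂|,l₁+l₂]=[3,5], have l₃=3  ✓
Σlᵢ = 8 ⇒ even  ✓

none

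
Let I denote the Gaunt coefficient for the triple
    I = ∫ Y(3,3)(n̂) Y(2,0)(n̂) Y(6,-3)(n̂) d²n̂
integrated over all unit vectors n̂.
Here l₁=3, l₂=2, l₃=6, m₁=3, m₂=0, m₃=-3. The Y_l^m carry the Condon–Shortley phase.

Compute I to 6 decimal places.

triangle: need 1≤l₃≤5, have 6; I=0

0.000000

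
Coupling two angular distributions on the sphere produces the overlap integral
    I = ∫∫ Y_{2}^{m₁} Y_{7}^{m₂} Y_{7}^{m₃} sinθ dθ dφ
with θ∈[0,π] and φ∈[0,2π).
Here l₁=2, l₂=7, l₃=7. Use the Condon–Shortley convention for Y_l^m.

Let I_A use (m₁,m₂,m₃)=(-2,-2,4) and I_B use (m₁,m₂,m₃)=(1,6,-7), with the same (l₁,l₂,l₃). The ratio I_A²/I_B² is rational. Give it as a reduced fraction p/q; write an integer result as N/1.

1100/1183

l's match ⇒ only the (l;m) 3-j factors differ between A and B.
A: triangle coeff Δ(2,7,7) = 1/185640; Σ_t [2,2]: t=2:+1/8709120 = 1/8709120; (3j)²=55/3094 [(2 7 7; -2 -2 4)], sign=-1
B: triangle coeff Δ(2,7,7) = 1/185640; Σ_t [1,1]: t=1:−1/958003200 = -1/958003200; (3j)²=13/680 [(2 7 7; 1 6 -7)], sign=-1
I_A²/I_B² = (55/3094)/(13/680) = 1100/1183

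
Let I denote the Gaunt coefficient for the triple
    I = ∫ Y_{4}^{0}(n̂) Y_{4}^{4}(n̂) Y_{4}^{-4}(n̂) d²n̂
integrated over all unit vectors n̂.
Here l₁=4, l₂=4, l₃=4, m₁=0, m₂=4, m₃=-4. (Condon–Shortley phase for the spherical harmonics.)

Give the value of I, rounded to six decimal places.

0.106525

Rules hold: Σm=0, L=12 even, 0≤4≤8.
N = 9·9·9 = 729
Δ = 4!·4!·4!/13! = 1/450450
Racah Σ t=0..4: t=0:+1/13824 t=1:−1/216 t=2:+1/64 t=3:−1/216 t=4:+1/13824 = 5/768
⇒ 3j(4 4 4; 0 0 0)² = 18/1001, sgn +1
Racah Σ t=4..4: t=4:+1/13824 = 1/13824
⇒ 3j(4 4 4; 0 4 -4)² = 14/1287, sgn +1
4πI² = N·(3j₀)²·(3jₘ)² = 2916/20449
I = +1·√(0.142599/4π) = 0.10652531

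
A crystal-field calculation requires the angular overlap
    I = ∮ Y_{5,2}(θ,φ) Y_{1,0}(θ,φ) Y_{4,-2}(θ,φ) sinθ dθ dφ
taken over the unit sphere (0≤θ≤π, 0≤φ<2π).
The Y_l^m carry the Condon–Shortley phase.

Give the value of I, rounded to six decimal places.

Checks pass: Σm=0; 10 even; l₃=4∈[4,6].
(2·5+1)(2·1+1)(2·4+1) = 297
Δ: 2! 8! 0! / 11! → 1/495
sum: t=1:−1/576 = -1/576
3j²(5 1 4; 0 0 0) = Δ·Π!·Σ² = 5/99  (sign -1)
sum: t=1:−1/1440 = -1/1440
3j²(5 1 4; 2 0 -2) = Δ·Π!·Σ² = 7/165  (sign -1)
combine: 4πI² = 297·5/99·7/165 = 7/11
take √, sign +1: I = 0.22503380

0.225034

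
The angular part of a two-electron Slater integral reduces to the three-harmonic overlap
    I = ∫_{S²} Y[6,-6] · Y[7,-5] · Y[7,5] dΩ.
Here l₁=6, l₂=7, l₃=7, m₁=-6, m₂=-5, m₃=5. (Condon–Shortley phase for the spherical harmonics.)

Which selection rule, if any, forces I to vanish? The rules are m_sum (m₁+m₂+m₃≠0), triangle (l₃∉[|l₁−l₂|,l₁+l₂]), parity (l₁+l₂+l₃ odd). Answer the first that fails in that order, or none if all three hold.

m₁+m₂+m₃ = -6 − 5 + 5 = -6  ✗
triangle: |6−7|=1 ≤ l₃=7 ≤ 6+7=13
parity: l₁+l₂+l₃ = 20 is even

m_sum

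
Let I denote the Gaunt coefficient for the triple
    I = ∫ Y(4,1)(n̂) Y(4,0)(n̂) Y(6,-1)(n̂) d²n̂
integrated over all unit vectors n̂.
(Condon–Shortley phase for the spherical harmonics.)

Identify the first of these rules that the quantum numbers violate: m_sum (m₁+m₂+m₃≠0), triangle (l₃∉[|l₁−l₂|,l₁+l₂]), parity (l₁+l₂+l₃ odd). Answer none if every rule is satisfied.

m₁+m₂+m₃ = 1 + 0 − 1 = 0  ✓
triangle: |4−4|=0 ≤ l₃=6 ≤ 4+4=8  ✓
parity: l₁+l₂+l₃ = 14 is even  ✓

none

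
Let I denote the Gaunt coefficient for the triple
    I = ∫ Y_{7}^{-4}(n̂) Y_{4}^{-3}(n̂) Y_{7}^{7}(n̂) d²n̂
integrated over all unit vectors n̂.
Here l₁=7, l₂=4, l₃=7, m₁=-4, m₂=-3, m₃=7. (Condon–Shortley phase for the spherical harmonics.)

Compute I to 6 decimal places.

0.102369

Checks pass: Σm=0; 18 even; l₃=7∈[3,11].
(2·7+1)(2·4+1)(2·7+1) = 2025
Δ: 4! 10! 4! / 19! → 1/58198140
sum: t=0:+1/17418240 t=1:−1/622080 t=2:+1/230400 t=3:−1/622080 t=4:+1/17418240 = 1/806400
3j²(7 4 7; 0 0 0) = Δ·Π!·Σ² = 2268/230945  (sign -1)
sum: t=1:−1/522547200 = -1/522547200
3j²(7 4 7; -4 -3 7) = Δ·Π!·Σ² = 77/11628  (sign -1)
combine: 4πI² = 2025·2268/230945·77/11628 = 178605/1356277
take √, sign +1: I = 0.10236881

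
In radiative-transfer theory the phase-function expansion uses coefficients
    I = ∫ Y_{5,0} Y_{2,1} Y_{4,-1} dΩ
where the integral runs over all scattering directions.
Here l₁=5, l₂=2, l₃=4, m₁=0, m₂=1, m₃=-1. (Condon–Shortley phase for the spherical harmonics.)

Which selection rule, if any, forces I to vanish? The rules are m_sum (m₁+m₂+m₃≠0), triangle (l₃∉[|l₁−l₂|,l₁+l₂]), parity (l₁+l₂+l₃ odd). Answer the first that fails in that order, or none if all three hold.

parity

azimuthal sum: 0 + 1 − 1 = 0  ✓
3 ≤ 4 ≤ 7 (triangle on l)  ✓
L = 5 + 2 + 4 = 11 (odd)  ✗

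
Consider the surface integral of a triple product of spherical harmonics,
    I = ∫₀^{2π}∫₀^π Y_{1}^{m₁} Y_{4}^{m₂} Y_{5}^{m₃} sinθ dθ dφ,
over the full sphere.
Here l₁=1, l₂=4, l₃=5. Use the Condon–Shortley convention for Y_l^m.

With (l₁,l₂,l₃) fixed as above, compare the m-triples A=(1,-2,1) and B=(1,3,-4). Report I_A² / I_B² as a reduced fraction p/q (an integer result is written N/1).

l's match ⇒ only the (l;m) 3-j factors differ between A and B.
A: triangle coeff Δ(1,4,5) = 1/495; Σ_t [0,0]: t=0:+1/2880 = 1/2880; (3j)²=2/165 [(1 4 5; 1 -2 1)], sign=+1
B: triangle coeff Δ(1,4,5) = 1/495; Σ_t [0,0]: t=0:+1/10080 = 1/10080; (3j)²=4/55 [(1 4 5; 1 3 -4)], sign=-1
I_A²/I_B² = (2/165)/(4/55) = 1/6

1/6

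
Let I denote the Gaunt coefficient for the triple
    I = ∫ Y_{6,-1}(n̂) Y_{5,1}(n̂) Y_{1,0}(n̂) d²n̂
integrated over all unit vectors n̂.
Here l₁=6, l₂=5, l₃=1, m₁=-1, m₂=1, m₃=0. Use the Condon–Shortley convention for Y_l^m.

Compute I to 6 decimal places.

-0.241725

Rules hold: Σm=0, L=12 even, 1≤1≤11.
N = 13·11·3 = 429
Δ = 10!·2!·0!/13! = 1/858
Racah Σ t=5..5: t=5:−1/14400 = -1/14400
⇒ 3j(6 5 1; 0 0 0)² = 6/143, sgn +1
Racah Σ t=6..6: t=6:+1/17280 = 1/17280
⇒ 3j(6 5 1; -1 1 0)² = 35/858, sgn -1
4πI² = N·(3j₀)²·(3jₘ)² = 105/143
I = -1·√(0.734266/4π) = -0.24172507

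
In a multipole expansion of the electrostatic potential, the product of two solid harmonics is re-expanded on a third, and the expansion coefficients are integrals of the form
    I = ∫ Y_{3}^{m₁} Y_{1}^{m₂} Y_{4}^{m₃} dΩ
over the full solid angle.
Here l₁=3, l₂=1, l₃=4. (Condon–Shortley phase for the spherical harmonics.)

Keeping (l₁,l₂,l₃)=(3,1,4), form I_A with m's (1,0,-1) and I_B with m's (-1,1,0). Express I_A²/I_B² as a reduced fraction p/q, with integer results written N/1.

l's match ⇒ only the (l;m) 3-j factors differ between A and B.
A: triangle coeff Δ(3,1,4) = 1/252; Σ_t [0,0]: t=0:+1/48 = 1/48; (3j)²=5/84 [(3 1 4; 1 0 -1)], sign=-1
B: triangle coeff Δ(3,1,4) = 1/252; Σ_t [0,0]: t=0:+1/96 = 1/96; (3j)²=1/42 [(3 1 4; -1 1 0)], sign=+1
I_A²/I_B² = (5/84)/(1/42) = 5/2

5/2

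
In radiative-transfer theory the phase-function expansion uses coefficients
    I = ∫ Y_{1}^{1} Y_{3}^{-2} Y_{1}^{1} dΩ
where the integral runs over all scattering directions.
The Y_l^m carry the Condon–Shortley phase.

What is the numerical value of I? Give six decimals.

0.000000

|1−3|≤1≤1+3 violated ⇒ I = 0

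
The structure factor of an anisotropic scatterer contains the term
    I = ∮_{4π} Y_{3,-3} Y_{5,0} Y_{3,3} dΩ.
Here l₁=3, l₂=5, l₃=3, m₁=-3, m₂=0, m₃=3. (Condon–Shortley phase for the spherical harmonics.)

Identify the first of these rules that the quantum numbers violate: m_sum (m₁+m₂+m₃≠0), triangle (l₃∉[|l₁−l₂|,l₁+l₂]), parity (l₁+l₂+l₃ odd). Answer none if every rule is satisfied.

Σmᵢ = 0  ✓
l₃∈[|l₁−l₂|,l₁+l₂]=[2,8], have l₃=3  ✓
Σlᵢ = 11 ⇒ odd  ✗

parity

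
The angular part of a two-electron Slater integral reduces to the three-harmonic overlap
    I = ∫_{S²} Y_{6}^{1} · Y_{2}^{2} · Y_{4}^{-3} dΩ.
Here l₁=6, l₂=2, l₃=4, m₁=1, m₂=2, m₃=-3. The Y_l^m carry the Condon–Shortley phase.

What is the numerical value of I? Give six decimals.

m-sum 0 ✓  L=12 even ✓  4≤4≤8 ✓
Π(2lᵢ+1) = 13×5×9 = 585
triangle coeff Δ(6,2,4) = 1/6435
Σ_t [2,2]: t=2:+1/2304 = 1/2304
(3j)²=5/143 [(6 2 4; 0 0 0)], sign=+1
Σ_t [4,4]: t=4:+1/120960 = 1/120960
(3j)²=1/1287 [(6 2 4; 1 2 -3)], sign=-1
⇒ 4πI² = 25/1573
I = (-1)√(25/1573/(4π)) = -0.03556319

-0.035563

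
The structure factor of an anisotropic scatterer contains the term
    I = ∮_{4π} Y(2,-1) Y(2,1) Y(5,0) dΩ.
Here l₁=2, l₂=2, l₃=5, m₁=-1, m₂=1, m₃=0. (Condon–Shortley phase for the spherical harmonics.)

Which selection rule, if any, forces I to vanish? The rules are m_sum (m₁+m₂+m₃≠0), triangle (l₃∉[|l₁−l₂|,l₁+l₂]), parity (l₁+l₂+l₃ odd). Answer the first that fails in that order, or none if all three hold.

azimuthal sum: -1 + 1 + 0 = 0  ✓
0 ≤ 5 ≤ 4 (triangle on l)  ✗
L = 2 + 2 + 5 = 9 (odd)

triangle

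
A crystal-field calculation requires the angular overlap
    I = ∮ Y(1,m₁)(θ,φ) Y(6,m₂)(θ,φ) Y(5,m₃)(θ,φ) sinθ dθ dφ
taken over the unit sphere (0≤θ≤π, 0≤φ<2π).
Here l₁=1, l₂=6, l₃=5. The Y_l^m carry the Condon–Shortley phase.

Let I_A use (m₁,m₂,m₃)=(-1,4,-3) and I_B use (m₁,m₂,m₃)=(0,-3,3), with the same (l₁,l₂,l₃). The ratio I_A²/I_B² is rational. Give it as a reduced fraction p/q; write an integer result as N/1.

Same 1,6,5: normalisation and zero-m 3j drop out of the ratio.
A: Δ: 2! 0! 10! / 13! → 1/858; sum: t=2:+1/161280 = 1/161280; 3j²(1 6 5; -1 4 -3) = Δ·Π!·Σ² = 15/286  (sign +1)
B: Δ: 2! 0! 10! / 13! → 1/858; sum: t=1:−1/80640 = -1/80640; 3j²(1 6 5; 0 -3 3) = Δ·Π!·Σ² = 9/286  (sign -1)
I_A²/I_B² = (15/286)/(9/286) = 5/3

5/3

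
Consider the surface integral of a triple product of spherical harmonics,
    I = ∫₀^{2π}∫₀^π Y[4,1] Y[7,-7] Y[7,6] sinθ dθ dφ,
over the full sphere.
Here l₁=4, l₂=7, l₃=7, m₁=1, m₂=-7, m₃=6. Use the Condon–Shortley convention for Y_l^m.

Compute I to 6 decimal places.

0.197290

Checks pass: Σm=0; 18 even; l₃=7∈[3,11].
(2·4+1)(2·7+1)(2·7+1) = 2025
Δ: 4! 4! 10! / 19! → 1/58198140
sum: t=0:+1/17418240 t=1:−1/622080 t=2:+1/230400 t=3:−1/622080 t=4:+1/17418240 = 1/806400
3j²(4 7 7; 0 0 0) = Δ·Π!·Σ² = 2268/230945  (sign -1)
sum: t=0:+1/522547200 = 1/522547200
3j²(4 7 7; 1 -7 6) = Δ·Π!·Σ² = 143/5814  (sign -1)
combine: 4πI² = 2025·2268/230945·143/5814 = 51030/104329
take √, sign +1: I = 0.19729012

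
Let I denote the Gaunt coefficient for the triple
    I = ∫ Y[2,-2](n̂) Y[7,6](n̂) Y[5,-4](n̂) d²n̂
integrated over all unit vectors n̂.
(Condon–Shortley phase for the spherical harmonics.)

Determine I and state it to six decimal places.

m-sum 0 ✓  L=14 even ✓  5≤5≤9 ✓
Π(2lᵢ+1) = 5×15×11 = 825
triangle coeff Δ(2,7,5) = 1/15015
Σ_t [2,2]: t=2:+1/57600 = 1/57600
(3j)²=21/715 [(2 7 5; 0 0 0)], sign=-1
Σ_t [4,4]: t=4:+1/8709120 = 1/8709120
(3j)²=1/21 [(2 7 5; -2 6 -4)], sign=-1
⇒ 4πI² = 15/13
I = (+1)√(15/13/(4π)) = 0.30301841

0.303018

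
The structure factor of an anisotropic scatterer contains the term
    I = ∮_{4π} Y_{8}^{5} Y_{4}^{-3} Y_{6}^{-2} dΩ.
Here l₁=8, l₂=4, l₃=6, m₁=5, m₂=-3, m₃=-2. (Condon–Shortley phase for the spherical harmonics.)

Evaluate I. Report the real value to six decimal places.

Checks pass: Σm=0; 18 even; l₃=6∈[4,12].
(2·8+1)(2·4+1)(2·6+1) = 1989
Δ: 6! 10! 2! / 19! → 1/23279256
sum: t=2:+1/1658880 t=3:−1/518400 t=4:+1/1658880 = -1/1382400
3j²(8 4 6; 0 0 0) = Δ·Π!·Σ² = 504/46189  (sign -1)
sum: t=0:+1/21772800 t=1:−1/19353600 = -1/174182400
3j²(8 4 6; 5 -3 -2) = Δ·Π!·Σ² = 1/3876  (sign -1)
combine: 4πI² = 1989·504/46189·1/3876 = 378/67507
take √, sign +1: I = 0.02110895

0.021109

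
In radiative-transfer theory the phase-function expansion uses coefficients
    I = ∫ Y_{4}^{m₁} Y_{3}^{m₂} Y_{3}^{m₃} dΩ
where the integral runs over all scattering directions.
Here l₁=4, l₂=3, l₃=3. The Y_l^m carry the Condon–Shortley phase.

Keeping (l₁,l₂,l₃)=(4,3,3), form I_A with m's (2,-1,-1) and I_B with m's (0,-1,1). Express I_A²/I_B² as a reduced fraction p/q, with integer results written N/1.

Shared (l₁,l₂,l₃)=(4,3,3): N and (l;000)² cancel in I_A²/I_B².
A: Δ = 4!·4!·2!/11! = 1/34650; Racah Σ t=0..2: t=0:+1/192 t=1:−1/36 t=2:+1/192 = -5/288; ⇒ 3j(4 3 3; 2 -1 -1)² = 20/693, sgn -1
B: Δ = 4!·4!·2!/11! = 1/34650; Racah Σ t=0..2: t=0:+1/1152 t=1:−1/36 t=2:+1/32 = 5/1152; ⇒ 3j(4 3 3; 0 -1 1)² = 1/1386, sgn +1
I_A²/I_B² = (20/693)/(1/1386) = 40/1

40/1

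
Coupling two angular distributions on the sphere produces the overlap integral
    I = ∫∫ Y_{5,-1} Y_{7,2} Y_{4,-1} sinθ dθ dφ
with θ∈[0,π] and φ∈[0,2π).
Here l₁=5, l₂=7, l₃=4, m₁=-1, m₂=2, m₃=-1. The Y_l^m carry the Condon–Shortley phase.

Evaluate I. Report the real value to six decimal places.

Checks pass: Σm=0; 16 even; l₃=4∈[2,12].
(2·5+1)(2·7+1)(2·4+1) = 1485
Δ: 8! 2! 6! / 17! → 1/6126120
sum: t=3:−1/69120 t=4:+1/20736 t=5:−1/69120 = 1/51840
3j²(5 7 4; 0 0 0) = Δ·Π!·Σ² = 280/21879  (sign +1)
sum: t=4:+1/138240 t=5:−1/34560 t=6:+1/103680 = -1/82944
3j²(5 7 4; -1 2 -1) = Δ·Π!·Σ² = 125/9724  (sign +1)
combine: 4πI² = 1485·280/21879·125/9724 = 131250/537251
take √, sign +1: I = 0.13942996

0.139430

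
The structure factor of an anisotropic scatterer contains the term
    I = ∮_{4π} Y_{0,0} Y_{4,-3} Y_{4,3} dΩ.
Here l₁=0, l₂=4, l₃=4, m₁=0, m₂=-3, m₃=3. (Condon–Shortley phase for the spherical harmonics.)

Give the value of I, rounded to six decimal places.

-0.282095

m-sum 0 ✓  L=8 even ✓  4≤4≤4 ✓
Π(2lᵢ+1) = 1×9×9 = 81
triangle coeff Δ(0,4,4) = 1/9
Σ_t [0,0]: t=0:+1/576 = 1/576
(3j)²=1/9 [(0 4 4; 0 0 0)], sign=+1
Σ_t [0,0]: t=0:+1/5040 = 1/5040
(3j)²=1/9 [(0 4 4; 0 -3 3)], sign=-1
⇒ 4πI² = 1/1
I = (-1)√(1/1/(4π)) = -0.28209479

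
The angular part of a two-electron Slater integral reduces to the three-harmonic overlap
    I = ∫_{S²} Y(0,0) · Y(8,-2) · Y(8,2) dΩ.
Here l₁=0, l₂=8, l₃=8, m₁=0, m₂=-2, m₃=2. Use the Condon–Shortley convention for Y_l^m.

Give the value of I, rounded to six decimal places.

0.282095

Checks pass: Σm=0; 16 even; l₃=8∈[8,8].
(2·0+1)(2·8+1)(2·8+1) = 289
Δ: 0! 0! 16! / 17! → 1/17
sum: t=0:+1/1625702400 = 1/1625702400
3j²(0 8 8; 0 0 0) = Δ·Π!·Σ² = 1/17  (sign +1)
sum: t=0:+1/2612736000 = 1/2612736000
3j²(0 8 8; 0 -2 2) = Δ·Π!·Σ² = 1/17  (sign +1)
combine: 4πI² = 289·1/17·1/17 = 1/1
take √, sign +1: I = 0.28209479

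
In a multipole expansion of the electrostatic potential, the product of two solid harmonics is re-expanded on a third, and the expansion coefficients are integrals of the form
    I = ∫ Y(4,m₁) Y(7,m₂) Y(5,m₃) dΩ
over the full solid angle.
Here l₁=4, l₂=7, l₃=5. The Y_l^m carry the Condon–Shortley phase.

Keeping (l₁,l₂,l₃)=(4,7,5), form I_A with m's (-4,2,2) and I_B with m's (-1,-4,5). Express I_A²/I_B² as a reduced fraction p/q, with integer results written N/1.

2744/4125

Shared (l₁,l₂,l₃)=(4,7,5): N and (l;000)² cancel in I_A²/I_B².
A: Δ = 6!·2!·8!/17! = 1/6126120; Racah Σ t=6..6: t=6:+1/1036800 = 1/1036800; ⇒ 3j(4 7 5; -4 2 2)² = 98/12155, sgn -1
B: Δ = 6!·2!·8!/17! = 1/6126120; Racah Σ t=3..3: t=3:−1/2903040 = -1/2903040; ⇒ 3j(4 7 5; -1 -4 5)² = 75/6188, sgn -1
I_A²/I_B² = (98/12155)/(75/6188) = 2744/4125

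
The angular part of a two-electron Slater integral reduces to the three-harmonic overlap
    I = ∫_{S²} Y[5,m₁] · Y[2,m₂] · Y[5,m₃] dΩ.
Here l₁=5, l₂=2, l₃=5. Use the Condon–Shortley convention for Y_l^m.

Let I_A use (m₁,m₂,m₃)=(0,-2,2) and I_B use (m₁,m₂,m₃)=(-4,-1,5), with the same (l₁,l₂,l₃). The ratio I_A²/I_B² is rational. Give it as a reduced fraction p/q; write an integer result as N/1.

Shared (l₁,l₂,l₃)=(5,2,5): N and (l;000)² cancel in I_A²/I_B².
A: Δ = 2!·8!·2!/13! = 1/38610; Racah Σ t=0..0: t=0:+1/2880 = 1/2880; ⇒ 3j(5 2 5; 0 -2 2)² = 14/429, sgn -1
B: Δ = 2!·8!·2!/13! = 1/38610; Racah Σ t=1..1: t=1:−1/80640 = -1/80640; ⇒ 3j(5 2 5; -4 -1 5)² = 9/286, sgn -1
I_A²/I_B² = (14/429)/(9/286) = 28/27

28/27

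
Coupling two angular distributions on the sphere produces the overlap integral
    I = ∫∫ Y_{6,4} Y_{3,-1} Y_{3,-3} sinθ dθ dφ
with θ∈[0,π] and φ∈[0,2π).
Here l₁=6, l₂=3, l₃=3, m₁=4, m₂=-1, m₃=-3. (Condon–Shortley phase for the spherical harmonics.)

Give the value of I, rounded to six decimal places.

m-sum 0 ✓  L=12 even ✓  3≤3≤9 ✓
Π(2lᵢ+1) = 13×7×7 = 637
triangle coeff Δ(6,3,3) = 1/12012
Σ_t [3,3]: t=3:−1/1296 = -1/1296
(3j)²=100/3003 [(6 3 3; 0 0 0)], sign=+1
Σ_t [2,2]: t=2:+1/34560 = 1/34560
(3j)²=5/286 [(6 3 3; 4 -1 -3)], sign=+1
⇒ 4πI² = 1750/4719
I = (+1)√(1750/4719/(4π)) = 0.17178653

0.171787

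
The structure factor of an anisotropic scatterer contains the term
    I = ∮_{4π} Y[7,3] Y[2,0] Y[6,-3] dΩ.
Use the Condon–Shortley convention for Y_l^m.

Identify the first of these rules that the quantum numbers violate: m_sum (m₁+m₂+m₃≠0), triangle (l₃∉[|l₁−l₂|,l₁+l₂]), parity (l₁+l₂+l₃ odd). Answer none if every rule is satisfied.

azimuthal sum: 3 + 0 − 3 = 0  ✓
5 ≤ 6 ≤ 9 (triangle on l)  ✓
L = 7 + 2 + 6 = 15 (odd)  ✗

parity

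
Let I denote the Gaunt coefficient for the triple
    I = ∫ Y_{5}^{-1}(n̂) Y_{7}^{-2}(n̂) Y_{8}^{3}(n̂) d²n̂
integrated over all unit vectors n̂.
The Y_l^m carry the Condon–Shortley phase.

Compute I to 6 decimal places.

Checks pass: Σm=0; 20 even; l₃=8∈[2,12].
(2·5+1)(2·7+1)(2·8+1) = 2805
Δ: 4! 6! 10! / 21! → 1/814773960
sum: t=0:+1/87091200 t=1:−1/4976640 t=2:+1/2073600 t=3:−1/4976640 t=4:+1/87091200 = 1/9676800
3j²(5 7 8; 0 0 0) = Δ·Π!·Σ² = 360/46189  (sign +1)
sum: t=0:+1/248832000 t=1:−1/12441600 t=2:+1/5806080 t=3:−1/17418240 t=4:+1/418037760 = 61/1492992000
3j²(5 7 8; -1 -2 3) = Δ·Π!·Σ² = 3721/503880  (sign -1)
combine: 4πI² = 2805·360/46189·3721/503880 = 167445/1037153
take √, sign -1: I = -0.11334693

-0.113347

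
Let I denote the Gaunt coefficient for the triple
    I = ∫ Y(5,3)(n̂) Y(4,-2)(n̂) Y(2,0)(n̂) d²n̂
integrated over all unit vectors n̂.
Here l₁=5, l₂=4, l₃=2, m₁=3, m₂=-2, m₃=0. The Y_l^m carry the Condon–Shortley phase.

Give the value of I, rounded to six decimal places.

0.000000

m-sum = 3 − 2 + 0 = 1 ≠ 0 ⇒ I = 0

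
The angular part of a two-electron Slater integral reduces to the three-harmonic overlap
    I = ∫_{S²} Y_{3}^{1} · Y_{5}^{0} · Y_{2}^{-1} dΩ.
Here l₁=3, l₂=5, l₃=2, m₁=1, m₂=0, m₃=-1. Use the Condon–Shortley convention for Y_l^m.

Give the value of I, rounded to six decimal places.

Checks pass: Σm=0; 10 even; l₃=2∈[2,8].
(2·3+1)(2·5+1)(2·2+1) = 385
Δ: 6! 0! 4! / 11! → 1/2310
sum: t=3:−1/144 = -1/144
3j²(3 5 2; 0 0 0) = Δ·Π!·Σ² = 10/231  (sign -1)
sum: t=2:+1/288 = 1/288
3j²(3 5 2; 1 0 -1) = Δ·Π!·Σ² = 5/231  (sign -1)
combine: 4πI² = 385·10/231·5/231 = 250/693
take √, sign +1: I = 0.16943318

0.169433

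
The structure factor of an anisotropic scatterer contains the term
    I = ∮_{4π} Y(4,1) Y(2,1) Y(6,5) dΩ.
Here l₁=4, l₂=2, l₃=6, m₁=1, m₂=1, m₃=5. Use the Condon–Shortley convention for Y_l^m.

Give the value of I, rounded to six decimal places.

m-sum = 1 + 1 + 5 = 7 ≠ 0 ⇒ I = 0

0.000000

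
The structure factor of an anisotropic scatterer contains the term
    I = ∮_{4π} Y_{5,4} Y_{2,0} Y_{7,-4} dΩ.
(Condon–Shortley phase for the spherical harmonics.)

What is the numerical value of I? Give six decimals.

m-sum 0 ✓  L=14 even ✓  3≤7≤7 ✓
Π(2lᵢ+1) = 11×5×15 = 825
triangle coeff Δ(5,2,7) = 1/15015
Σ_t [0,0]: t=0:+1/57600 = 1/57600
(3j)²=21/715 [(5 2 7; 0 0 0)], sign=-1
Σ_t [0,0]: t=0:+1/1451520 = 1/1451520
(3j)²=1/91 [(5 2 7; 4 0 -4)], sign=-1
⇒ 4πI² = 45/169
I = (+1)√(45/169/(4π)) = 0.14556534

0.145565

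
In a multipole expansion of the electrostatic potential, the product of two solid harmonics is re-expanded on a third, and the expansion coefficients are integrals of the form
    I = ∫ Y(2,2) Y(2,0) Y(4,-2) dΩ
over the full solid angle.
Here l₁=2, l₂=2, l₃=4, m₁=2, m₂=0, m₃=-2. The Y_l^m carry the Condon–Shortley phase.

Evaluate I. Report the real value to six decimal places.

Checks pass: Σm=0; 8 even; l₃=4∈[0,4].
(2·2+1)(2·2+1)(2·4+1) = 225
Δ: 0! 4! 4! / 9! → 1/630
sum: t=0:+1/16 = 1/16
3j²(2 2 4; 0 0 0) = Δ·Π!·Σ² = 2/35  (sign +1)
sum: t=0:+1/96 = 1/96
3j²(2 2 4; 2 0 -2) = Δ·Π!·Σ² = 1/42  (sign +1)
combine: 4πI² = 225·2/35·1/42 = 15/49
take √, sign +1: I = 0.15607835

0.156078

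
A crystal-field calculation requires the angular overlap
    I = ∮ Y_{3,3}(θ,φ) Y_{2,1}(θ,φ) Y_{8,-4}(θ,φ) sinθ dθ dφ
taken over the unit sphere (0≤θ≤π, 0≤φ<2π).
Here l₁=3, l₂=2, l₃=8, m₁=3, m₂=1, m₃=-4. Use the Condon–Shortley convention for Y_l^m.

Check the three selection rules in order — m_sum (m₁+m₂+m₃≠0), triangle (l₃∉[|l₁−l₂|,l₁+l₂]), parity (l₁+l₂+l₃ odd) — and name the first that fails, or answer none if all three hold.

Σmᵢ = 0  ✓
l₃∈[|l₁−l₂|,l₁+l₂]=[1,5], have l₃=8  ✗
Σlᵢ = 13 ⇒ odd

triangle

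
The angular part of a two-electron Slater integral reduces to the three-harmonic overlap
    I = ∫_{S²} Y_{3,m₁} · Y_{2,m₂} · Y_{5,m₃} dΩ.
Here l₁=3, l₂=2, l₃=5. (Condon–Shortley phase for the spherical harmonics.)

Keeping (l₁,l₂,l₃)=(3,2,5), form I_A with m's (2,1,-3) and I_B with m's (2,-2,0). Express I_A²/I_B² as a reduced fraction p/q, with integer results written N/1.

112/5

l's match ⇒ only the (l;m) 3-j factors differ between A and B.
A: triangle coeff Δ(3,2,5) = 1/2310; Σ_t [0,0]: t=0:+1/720 = 1/720; (3j)²=8/165 [(3 2 5; 2 1 -3)], sign=+1
B: triangle coeff Δ(3,2,5) = 1/2310; Σ_t [0,0]: t=0:+1/2880 = 1/2880; (3j)²=1/462 [(3 2 5; 2 -2 0)], sign=-1
I_A²/I_B² = (8/165)/(1/462) = 112/5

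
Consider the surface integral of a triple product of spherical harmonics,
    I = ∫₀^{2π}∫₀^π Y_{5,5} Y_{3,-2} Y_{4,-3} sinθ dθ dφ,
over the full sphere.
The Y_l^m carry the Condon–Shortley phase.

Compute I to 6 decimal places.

-0.212007

Checks pass: Σm=0; 12 even; l₃=4∈[2,8].
(2·5+1)(2·3+1)(2·4+1) = 693
Δ: 4! 6! 2! / 13! → 1/180180
sum: t=1:−1/576 t=2:+1/144 t=3:−1/576 = 1/288
3j²(5 3 4; 0 0 0) = Δ·Π!·Σ² = 20/1001  (sign +1)
sum: t=0:+1/17280 = 1/17280
3j²(5 3 4; 5 -2 -3) = Δ·Π!·Σ² = 35/858  (sign -1)
combine: 4πI² = 693·20/1001·35/858 = 1050/1859
take √, sign -1: I = -0.21200691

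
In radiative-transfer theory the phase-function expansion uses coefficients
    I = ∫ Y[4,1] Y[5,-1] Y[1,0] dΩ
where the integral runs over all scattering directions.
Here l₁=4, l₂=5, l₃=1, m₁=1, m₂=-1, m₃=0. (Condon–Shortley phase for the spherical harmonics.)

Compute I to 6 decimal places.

-0.240571

Rules hold: Σm=0, L=10 even, 1≤1≤9.
N = 9·11·3 = 297
Δ = 8!·0!·2!/11! = 1/495
Racah Σ t=4..4: t=4:+1/576 = 1/576
⇒ 3j(4 5 1; 0 0 0)² = 5/99, sgn -1
Racah Σ t=3..3: t=3:−1/720 = -1/720
⇒ 3j(4 5 1; 1 -1 0)² = 8/165, sgn +1
4πI² = N·(3j₀)²·(3jₘ)² = 8/11
I = -1·√(0.727273/4π) = -0.24057125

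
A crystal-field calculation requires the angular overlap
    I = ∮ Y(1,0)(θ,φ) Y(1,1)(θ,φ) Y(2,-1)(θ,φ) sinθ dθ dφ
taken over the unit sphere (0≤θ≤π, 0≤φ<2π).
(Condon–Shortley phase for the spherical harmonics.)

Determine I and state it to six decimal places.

m-sum 0 ✓  L=4 even ✓  0≤2≤2 ✓
Π(2lᵢ+1) = 3×3×5 = 45
triangle coeff Δ(1,1,2) = 1/30
Σ_t [0,0]: t=0:+1/1 = 1/1
(3j)²=2/15 [(1 1 2; 0 0 0)], sign=+1
Σ_t [0,0]: t=0:+1/2 = 1/2
(3j)²=1/10 [(1 1 2; 0 1 -1)], sign=-1
⇒ 4πI² = 3/5
I = (-1)√(3/5/(4π)) = -0.21850969

-0.218510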